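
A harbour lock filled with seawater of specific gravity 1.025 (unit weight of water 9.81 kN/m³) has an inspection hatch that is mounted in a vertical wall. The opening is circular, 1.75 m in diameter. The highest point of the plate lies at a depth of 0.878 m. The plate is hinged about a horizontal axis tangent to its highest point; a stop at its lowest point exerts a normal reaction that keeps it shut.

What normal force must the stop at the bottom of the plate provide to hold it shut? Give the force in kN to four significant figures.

γ = 1.025 × 9.81 = 10.05525 kN/m³.
The centroid is at the centre, 0.875 m below the top of the plate, so the centroid depth is h_c = 0.878 + 0.875 = 1.753 m.
A = π(0.875)² = 2.40528 m².
Resultant F = γ·h_c·A = 10.05525 × 1.753 × 2.40528 = 42.3975 kN.
I_c = πr⁴/4 = π × 0.875⁴/4 = 0.460386 m⁴.
Centre of pressure: y_p = y_c + I_c/(y_c·A) = 1.753 + 0.460386/(1.753 × 2.40528) = 1.753 + 0.109188 = 1.86219 m along the plane.
The resultant acts 0.875 + 0.109188 = 0.984188 m (along the plate) below the hinge at the top edge, so the moment about the hinge is M = F × 0.984188 = 42.3975 × 0.984188 = 41.7271 kN·m.
A normal force at the bottom, 1.75 m from the hinge, must supply this moment: P = 41.7271/1.75 = 23.8441 kN.

P ≈ 23.84 kN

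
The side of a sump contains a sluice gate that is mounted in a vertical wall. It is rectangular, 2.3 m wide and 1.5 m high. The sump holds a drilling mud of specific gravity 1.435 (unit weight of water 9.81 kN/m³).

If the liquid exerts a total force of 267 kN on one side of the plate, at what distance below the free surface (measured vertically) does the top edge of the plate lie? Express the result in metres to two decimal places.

d_top ≈ 4.75 m

γ = 1.435 × 9.81 = 14.07735 kN/m³.
A = 2.3 × 1.5 = 3.45 m².
From F = γ·h_c·A, the centroid depth is h_c = 267/(14.07735 × 3.45) = 5.49758 m.
The centroid lies 1.5/2 = 0.75 m below the top edge, so the top edge sits at h_top = 5.49758 − 0.75 = 4.74758 m below the surface.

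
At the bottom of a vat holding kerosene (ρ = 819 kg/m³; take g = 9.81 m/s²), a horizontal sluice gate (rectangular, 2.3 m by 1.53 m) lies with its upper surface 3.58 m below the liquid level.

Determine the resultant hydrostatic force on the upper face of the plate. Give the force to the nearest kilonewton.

γ = ρg = 819 × 9.81 / 1000 = 8.03439 kN/m³.
The plate is horizontal, so pressure is uniform at p = γ·h = 8.03439 × 3.58 = 28.7631 kN/m².
A = 2.3 × 1.53 = 3.519 m².
F = p·A = 28.7631 × 3.519 = 101.217 kN.

F ≈ 101 kN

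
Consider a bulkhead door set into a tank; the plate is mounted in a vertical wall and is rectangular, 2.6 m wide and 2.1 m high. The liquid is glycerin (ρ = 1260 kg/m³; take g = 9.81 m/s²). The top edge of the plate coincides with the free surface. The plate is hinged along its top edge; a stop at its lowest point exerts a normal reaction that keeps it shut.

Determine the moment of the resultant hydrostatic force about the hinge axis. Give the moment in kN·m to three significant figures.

γ = ρg = 1260 × 9.81 / 1000 = 12.3606 kN/m³.
The centroid lies 2.1/2 = 1.05 m below the top edge, so the centroid depth is h_c = 1.05 m.
A = 2.6 × 2.1 = 5.46 m².
Resultant F = γ·h_c·A = 12.3606 × 1.05 × 5.46 = 70.8633 kN.
I_c = b·h³/12 = 2.6 × 2.1³/12 = 2.00655 m⁴.
Centre of pressure: y_p = y_c + I_c/(y_c·A) = 1.05 + 2.00655/(1.05 × 5.46) = 1.05 + 0.35 = 1.4 m along the plane.
The resultant acts 1.05 + 0.35 = 1.4 m (along the plate) below the hinge at the top edge, so the moment about the hinge is M = F × 1.4 = 70.8633 × 1.4 = 99.2086 kN·m.

M ≈ 99.2 kN·m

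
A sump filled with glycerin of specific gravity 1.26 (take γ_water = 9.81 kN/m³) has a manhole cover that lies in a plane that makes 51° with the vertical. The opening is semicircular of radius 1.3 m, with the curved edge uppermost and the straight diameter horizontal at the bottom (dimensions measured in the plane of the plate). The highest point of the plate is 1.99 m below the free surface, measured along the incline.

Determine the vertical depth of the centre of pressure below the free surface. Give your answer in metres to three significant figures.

h_p = 1.75 m

γ = 1.26 × 9.81 = 12.3606 kN/m³.
The plate makes 51° with the vertical, i.e. θ = 90° − 51° = 39° to the horizontal. Measuring y along the incline from the free-surface line, vertical depth h = y·sinθ with sinθ = 0.629320.
The centroid lies 4r/(3π) = 0.551737 m above the diameter, so r − 4r/(3π) = 1.3 − 0.551737 = 0.748263 m below the topmost point, so y_c = 1.99 + 0.748263 = 2.73826 m and h_c = 2.73826 × 0.629320 = 1.72324 m.
A = πr²/2 = π × 1.3²/2 = 2.65465 m².
Resultant F = γ·h_c·A = 12.3606 × 1.72324 × 2.65465 = 56.5448 kN.
I_c = (π/8 − 8/(9π))·r⁴ = 0.109757 × 1.3⁴ = 0.313477 m⁴.
Centre of pressure: y_p = y_c + I_c/(y_c·A) = 2.73826 + 0.313477/(2.73826 × 2.65465) = 2.73826 + 0.0431245 = 2.78138 m along the plane.
Vertically, h_p = y_p·sinθ = 2.78138 × 0.629320 = 1.75038 m.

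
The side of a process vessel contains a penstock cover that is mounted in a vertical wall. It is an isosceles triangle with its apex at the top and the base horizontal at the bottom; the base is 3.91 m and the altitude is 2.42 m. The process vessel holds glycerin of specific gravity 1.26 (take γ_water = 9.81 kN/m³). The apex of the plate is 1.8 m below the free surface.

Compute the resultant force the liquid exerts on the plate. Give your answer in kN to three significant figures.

γ = 1.26 × 9.81 = 12.3606 kN/m³.
With the apex up, the centroid sits 2h/3 = 2 × 2.42/3 = 1.61333 m below the apex, so the centroid depth is h_c = 1.8 + 1.61333 = 3.41333 m.
A = ½ × 3.91 × 2.42 = 4.7311 m².
Resultant F = γ·h_c·A = 12.3606 × 3.41333 × 4.7311 = 199.609 kN.

F ≈ 200 kN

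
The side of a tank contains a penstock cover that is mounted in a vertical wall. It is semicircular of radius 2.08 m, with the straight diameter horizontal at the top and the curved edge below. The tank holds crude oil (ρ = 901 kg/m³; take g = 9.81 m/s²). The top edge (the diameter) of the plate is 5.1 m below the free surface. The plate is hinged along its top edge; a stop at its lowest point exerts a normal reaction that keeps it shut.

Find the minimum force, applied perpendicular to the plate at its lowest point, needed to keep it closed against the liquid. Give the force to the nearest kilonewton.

γ = ρg = 901 × 9.81 / 1000 = 8.83881 kN/m³.
The centroid of a semicircle lies 4r/(3π) = 0.882779 m from the diameter, here below the top edge, so the centroid depth is h_c = 5.1 + 0.882779 = 5.98278 m.
A = πr²/2 = π × 2.08²/2 = 6.79589 m².
Resultant F = γ·h_c·A = 8.83881 × 5.98278 × 6.79589 = 359.371 kN.
I_c = (π/8 − 8/(9π))·r⁴ = 0.109757 × 2.08⁴ = 2.0544 m⁴.
Centre of pressure: y_p = y_c + I_c/(y_c·A) = 5.98278 + 2.0544/(5.98278 × 6.79589) = 5.98278 + 0.0505284 = 6.03331 m along the plane.
The resultant acts 0.882779 + 0.0505284 = 0.933307 m (along the plate) below the hinge at the top edge, so the moment about the hinge is M = F × 0.933307 = 359.371 × 0.933307 = 335.403 kN·m.
A normal force at the bottom, 2.08 m from the hinge, must supply this moment: P = 335.403/2.08 = 161.251 kN.

P ≈ 161 kN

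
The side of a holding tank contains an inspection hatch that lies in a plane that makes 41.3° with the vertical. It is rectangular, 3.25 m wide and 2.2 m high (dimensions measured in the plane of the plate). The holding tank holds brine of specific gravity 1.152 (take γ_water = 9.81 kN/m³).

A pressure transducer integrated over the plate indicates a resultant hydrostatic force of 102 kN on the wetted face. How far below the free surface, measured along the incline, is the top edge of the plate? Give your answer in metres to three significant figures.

y_top ≈ 0.580 m

γ = 1.152 × 9.81 = 11.30112 kN/m³.
A = 3.25 × 2.2 = 7.15 m².
From F = γ·h_c·A, the centroid depth is h_c = 102/(11.30112 × 7.15) = 1.26233 m.
The plate makes 41.3° with the vertical, i.e. θ = 90° − 41.3° = 48.7° to the horizontal. Measuring y along the incline from the free-surface line, vertical depth h = y·sinθ with sinθ = 0.751264.
Along the incline, y_c = h_c/sinθ = 1.26233/0.751264 = 1.68027 m.
The centroid lies 2.2/2 = 1.1 m below the top edge, so the top edge sits at y_top = 1.68027 − 1.1 = 0.58027 m along the incline.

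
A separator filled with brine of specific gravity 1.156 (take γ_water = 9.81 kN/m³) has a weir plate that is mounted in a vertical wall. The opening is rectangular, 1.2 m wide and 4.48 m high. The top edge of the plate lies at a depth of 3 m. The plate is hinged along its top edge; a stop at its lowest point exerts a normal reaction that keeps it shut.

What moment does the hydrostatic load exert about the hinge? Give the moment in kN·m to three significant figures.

γ = 1.156 × 9.81 = 11.34036 kN/m³.
The centroid lies 4.48/2 = 2.24 m below the top edge, so the centroid depth is h_c = 3 + 2.24 = 5.24 m.
A = 1.2 × 4.48 = 5.376 m².
Resultant F = γ·h_c·A = 11.34036 × 5.24 × 5.376 = 319.461 kN.
I_c = b·h³/12 = 1.2 × 4.48³/12 = 8.99154 m⁴.
Centre of pressure: y_p = y_c + I_c/(y_c·A) = 5.24 + 8.99154/(5.24 × 5.376) = 5.24 + 0.319186 = 5.55919 m along the plane.
The resultant acts 2.24 + 0.319186 = 2.55919 m (along the plate) below the hinge at the top edge, so the moment about the hinge is M = F × 2.55919 = 319.461 × 2.55919 = 817.561 kN·m.

M ≈ 818 kN·m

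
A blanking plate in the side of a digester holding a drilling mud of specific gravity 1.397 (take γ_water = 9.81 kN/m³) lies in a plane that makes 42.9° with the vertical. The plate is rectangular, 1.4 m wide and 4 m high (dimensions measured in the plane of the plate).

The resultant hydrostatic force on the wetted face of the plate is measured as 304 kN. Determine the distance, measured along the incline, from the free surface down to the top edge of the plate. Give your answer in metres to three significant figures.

y_top ≈ 3.41 m

γ = 1.397 × 9.81 = 13.70457 kN/m³.
A = 1.4 × 4 = 5.6 m².
From F = γ·h_c·A, the centroid depth is h_c = 304/(13.70457 × 5.6) = 3.96114 m.
The plate makes 42.9° with the vertical, i.e. θ = 90° − 42.9° = 47.1° to the horizontal. Measuring y along the incline from the free-surface line, vertical depth h = y·sinθ with sinθ = 0.732543.
Along the incline, y_c = h_c/sinθ = 3.96114/0.732543 = 5.40738 m.
The centroid lies 4/2 = 2 m below the top edge, so the top edge sits at y_top = 5.40738 − 2 = 3.40738 m along the incline.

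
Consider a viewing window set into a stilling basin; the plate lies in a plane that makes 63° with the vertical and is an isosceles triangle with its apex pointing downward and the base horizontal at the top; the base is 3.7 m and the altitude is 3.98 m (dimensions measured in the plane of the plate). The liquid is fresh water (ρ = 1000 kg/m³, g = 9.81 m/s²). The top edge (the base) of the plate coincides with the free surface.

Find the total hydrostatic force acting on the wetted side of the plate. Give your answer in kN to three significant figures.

F ≈ 43.5 kN

γ = ρg = 1000 × 9.81 = 9810 N/m³ = 9.81 kN/m³.
The plate makes 63° with the vertical, i.e. θ = 90° − 63° = 27° to the horizontal. Measuring y along the incline from the free-surface line, vertical depth h = y·sinθ with sinθ = 0.453990.
With the apex down, the centroid sits h/3 = 3.98/3 = 1.32667 m below the base (the top edge), so y_c = 1.32667 m and h_c = 1.32667 × 0.453990 = 0.602295 m.
A = ½ × 3.7 × 3.98 = 7.363 m².
Resultant F = γ·h_c·A = 9.81 × 0.602295 × 7.363 = 43.5044 kN.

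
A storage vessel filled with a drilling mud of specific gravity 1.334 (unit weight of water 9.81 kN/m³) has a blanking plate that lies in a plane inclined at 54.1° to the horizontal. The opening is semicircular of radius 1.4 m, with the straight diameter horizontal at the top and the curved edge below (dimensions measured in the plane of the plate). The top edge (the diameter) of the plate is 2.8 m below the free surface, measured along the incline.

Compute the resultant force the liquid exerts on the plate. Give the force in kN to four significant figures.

F ≈ 110.8 kN

γ = 1.334 × 9.81 = 13.08654 kN/m³.
Let θ = 54.1° be the plate's angle to the horizontal; measure y along the incline from where the plane meets the free surface. Vertical depth h = y·sinθ with sinθ = 0.810042.
The centroid of a semicircle lies 4r/(3π) = 0.594178 m from the diameter, here below the top edge, so y_c = 2.8 + 0.594178 = 3.39418 m and h_c = 3.39418 × 0.810042 = 2.74943 m.
A = πr²/2 = π × 1.4²/2 = 3.07876 m².
Resultant F = γ·h_c·A = 13.08654 × 2.74943 × 3.07876 = 110.775 kN.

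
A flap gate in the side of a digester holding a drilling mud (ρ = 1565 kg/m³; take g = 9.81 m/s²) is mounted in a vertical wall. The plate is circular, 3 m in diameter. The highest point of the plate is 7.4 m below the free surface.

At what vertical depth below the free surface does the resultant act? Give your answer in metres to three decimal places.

γ = ρg = 1565 × 9.81 / 1000 = 15.35265 kN/m³.
The centroid is at the centre, 1.5 m below the top of the plate, so the centroid depth is h_c = 7.4 + 1.5 = 8.9 m.
A = π(1.5)² = 7.06858 m².
Resultant F = γ·h_c·A = 15.35265 × 8.9 × 7.06858 = 965.841 kN.
I_c = πr⁴/4 = π × 1.5⁴/4 = 3.97608 m⁴.
Centre of pressure: y_p = y_c + I_c/(y_c·A) = 8.9 + 3.97608/(8.9 × 7.06858) = 8.9 + 0.0632023 = 8.9632 m along the plane.

h_p = 8.963 m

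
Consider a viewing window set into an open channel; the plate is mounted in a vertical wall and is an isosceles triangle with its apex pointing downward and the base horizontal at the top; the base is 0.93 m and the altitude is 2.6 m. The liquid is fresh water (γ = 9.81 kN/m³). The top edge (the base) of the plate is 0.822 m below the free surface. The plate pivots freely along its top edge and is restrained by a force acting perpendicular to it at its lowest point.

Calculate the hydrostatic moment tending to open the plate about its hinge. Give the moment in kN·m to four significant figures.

γ = 9.81 kN/m³.
With the apex down, the centroid sits h/3 = 2.6/3 = 0.866667 m below the base (the top edge), so the centroid depth is h_c = 0.822 + 0.866667 = 1.68867 m.
A = ½ × 0.93 × 2.6 = 1.209 m².
Resultant F = γ·h_c·A = 9.81 × 1.68867 × 1.209 = 20.0281 kN.
I_c = b·h³/36 = 0.93 × 2.6³/36 = 0.454047 m⁴.
Centre of pressure: y_p = y_c + I_c/(y_c·A) = 1.68867 + 0.454047/(1.68867 × 1.209) = 1.68867 + 0.222397 = 1.91107 m along the plane.
The resultant acts 0.866667 + 0.222397 = 1.08906 m (along the plate) below the hinge at the top edge, so the moment about the hinge is M = F × 1.08906 = 20.0281 × 1.08906 = 21.8118 kN·m.

M ≈ 21.81 kN·m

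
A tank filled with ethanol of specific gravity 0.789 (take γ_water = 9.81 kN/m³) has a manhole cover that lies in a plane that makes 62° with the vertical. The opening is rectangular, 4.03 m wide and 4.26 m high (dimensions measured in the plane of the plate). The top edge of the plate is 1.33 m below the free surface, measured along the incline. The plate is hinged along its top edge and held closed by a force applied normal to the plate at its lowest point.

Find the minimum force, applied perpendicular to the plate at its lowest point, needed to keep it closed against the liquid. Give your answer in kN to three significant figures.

γ = 0.789 × 9.81 = 7.74009 kN/m³.
The plate makes 62° with the vertical, i.e. θ = 90° − 62° = 28° to the horizontal. Measuring y along the incline from the free-surface line, vertical depth h = y·sinθ with sinθ = 0.469472.
The centroid lies 4.26/2 = 2.13 m below the top edge, so y_c = 1.33 + 2.13 = 3.46 m and h_c = 3.46 × 0.469472 = 1.62437 m.
A = 4.03 × 4.26 = 17.1678 m².
Resultant F = γ·h_c·A = 7.74009 × 1.62437 × 17.1678 = 215.847 kN.
I_c = b·h³/12 = 4.03 × 4.26³/12 = 25.9629 m⁴.
Centre of pressure: y_p = y_c + I_c/(y_c·A) = 3.46 + 25.9629/(3.46 × 17.1678) = 3.46 + 0.437082 = 3.89708 m along the plane.
The resultant acts 2.13 + 0.437082 = 2.56708 m (along the plate) below the hinge at the top edge, so the moment about the hinge is M = F × 2.56708 = 215.847 × 2.56708 = 554.097 kN·m.
A normal force at the bottom, 4.26 m from the hinge, must supply this moment: P = 554.097/4.26 = 130.07 kN.

P ≈ 130 kN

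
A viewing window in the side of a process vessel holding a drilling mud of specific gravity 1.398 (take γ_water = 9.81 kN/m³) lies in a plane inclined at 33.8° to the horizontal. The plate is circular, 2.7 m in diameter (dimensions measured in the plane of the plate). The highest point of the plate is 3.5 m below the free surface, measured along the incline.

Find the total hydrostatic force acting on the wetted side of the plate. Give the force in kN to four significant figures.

F ≈ 211.9 kN

γ = 1.398 × 9.81 = 13.71438 kN/m³.
Let θ = 33.8° be the plate's angle to the horizontal; measure y along the incline from where the plane meets the free surface. Vertical depth h = y·sinθ with sinθ = 0.556296.
The centroid is at the centre, 1.35 m below the top of the plate, so y_c = 3.5 + 1.35 = 4.85 m and h_c = 4.85 × 0.556296 = 2.69804 m.
A = π(1.35)² = 5.72555 m².
Resultant F = γ·h_c·A = 13.71438 × 2.69804 × 5.72555 = 211.856 kN.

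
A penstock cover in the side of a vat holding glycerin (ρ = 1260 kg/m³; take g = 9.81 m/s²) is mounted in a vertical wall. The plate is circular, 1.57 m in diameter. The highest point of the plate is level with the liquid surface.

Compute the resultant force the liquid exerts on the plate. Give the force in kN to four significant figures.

F ≈ 18.78 kN

γ = ρg = 1260 × 9.81 / 1000 = 12.3606 kN/m³.
The centroid is at the centre, 0.785 m below the top of the plate, so the centroid depth is h_c = 0.785 m.
A = π(0.785)² = 1.93593 m².
Resultant F = γ·h_c·A = 12.3606 × 0.785 × 1.93593 = 18.7845 kN.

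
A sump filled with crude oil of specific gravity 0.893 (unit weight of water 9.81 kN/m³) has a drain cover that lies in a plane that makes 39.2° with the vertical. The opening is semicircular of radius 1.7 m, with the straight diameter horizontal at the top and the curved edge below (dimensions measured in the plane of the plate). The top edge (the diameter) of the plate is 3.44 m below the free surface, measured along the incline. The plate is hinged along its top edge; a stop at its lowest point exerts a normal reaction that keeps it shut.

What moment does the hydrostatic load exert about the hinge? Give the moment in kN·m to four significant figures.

M ≈ 98.76 kN·m

γ = 0.893 × 9.81 = 8.76033 kN/m³.
The plate makes 39.2° with the vertical, i.e. θ = 90° − 39.2° = 50.8° to the horizontal. Measuring y along the incline from the free-surface line, vertical depth h = y·sinθ with sinθ = 0.774944.
The centroid of a semicircle lies 4r/(3π) = 0.721502 m from the diameter, here below the top edge, so y_c = 3.44 + 0.721502 = 4.1615 m and h_c = 4.1615 × 0.774944 = 3.22493 m.
A = πr²/2 = π × 1.7²/2 = 4.5396 m².
Resultant F = γ·h_c·A = 8.76033 × 3.22493 × 4.5396 = 128.25 kN.
I_c = (π/8 − 8/(9π))·r⁴ = 0.109757 × 1.7⁴ = 0.916701 m⁴.
Centre of pressure: y_p = y_c + I_c/(y_c·A) = 4.1615 + 0.916701/(4.1615 × 4.5396) = 4.1615 + 0.0485244 = 4.21002 m along the plane.
The resultant acts 0.721502 + 0.0485244 = 0.770026 m (along the plate) below the hinge at the top edge, so the moment about the hinge is M = F × 0.770026 = 128.25 × 0.770026 = 98.7558 kN·m.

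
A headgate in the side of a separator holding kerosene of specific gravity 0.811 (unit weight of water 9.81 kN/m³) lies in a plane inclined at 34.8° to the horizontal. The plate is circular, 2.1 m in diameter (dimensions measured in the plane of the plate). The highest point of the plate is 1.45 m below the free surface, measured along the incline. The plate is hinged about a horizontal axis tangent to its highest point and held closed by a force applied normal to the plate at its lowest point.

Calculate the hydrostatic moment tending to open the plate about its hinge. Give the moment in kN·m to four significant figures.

γ = 0.811 × 9.81 = 7.95591 kN/m³.
Let θ = 34.8° be the plate's angle to the horizontal; measure y along the incline from where the plane meets the free surface. Vertical depth h = y·sinθ with sinθ = 0.570714.
The centroid is at the centre, 1.05 m below the top of the plate, so y_c = 1.45 + 1.05 = 2.5 m and h_c = 2.5 × 0.570714 = 1.42679 m.
A = π(1.05)² = 3.46361 m².
Resultant F = γ·h_c·A = 7.95591 × 1.42679 × 3.46361 = 39.3169 kN.
I_c = πr⁴/4 = π × 1.05⁴/4 = 0.954656 m⁴.
Centre of pressure: y_p = y_c + I_c/(y_c·A) = 2.5 + 0.954656/(2.5 × 3.46361) = 2.5 + 0.11025 = 2.61025 m along the plane.
The resultant acts 1.05 + 0.11025 = 1.16025 m (along the plate) below the hinge at the top edge, so the moment about the hinge is M = F × 1.16025 = 39.3169 × 1.16025 = 45.6174 kN·m.

M ≈ 45.62 kN·m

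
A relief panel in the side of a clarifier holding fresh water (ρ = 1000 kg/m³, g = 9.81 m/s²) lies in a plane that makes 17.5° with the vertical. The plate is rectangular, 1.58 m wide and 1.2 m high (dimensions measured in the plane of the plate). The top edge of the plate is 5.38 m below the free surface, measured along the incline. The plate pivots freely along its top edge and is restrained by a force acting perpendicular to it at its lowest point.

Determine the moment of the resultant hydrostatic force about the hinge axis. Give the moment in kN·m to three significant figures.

γ = ρg = 1000 × 9.81 = 9810 N/m³ = 9.81 kN/m³.
The plate makes 17.5° with the vertical, i.e. θ = 90° − 17.5° = 72.5° to the horizontal. Measuring y along the incline from the free-surface line, vertical depth h = y·sinθ with sinθ = 0.953717.
The centroid lies 1.2/2 = 0.6 m below the top edge, so y_c = 5.38 + 0.6 = 5.98 m and h_c = 5.98 × 0.953717 = 5.70323 m.
A = 1.58 × 1.2 = 1.896 m².
Resultant F = γ·h_c·A = 9.81 × 5.70323 × 1.896 = 106.079 kN.
I_c = b·h³/12 = 1.58 × 1.2³/12 = 0.22752 m⁴.
Centre of pressure: y_p = y_c + I_c/(y_c·A) = 5.98 + 0.22752/(5.98 × 1.896) = 5.98 + 0.0200669 = 6.00007 m along the plane.
The resultant acts 0.6 + 0.0200669 = 0.620067 m (along the plate) below the hinge at the top edge, so the moment about the hinge is M = F × 0.620067 = 106.079 × 0.620067 = 65.7761 kN·m.

M ≈ 65.8 kN·m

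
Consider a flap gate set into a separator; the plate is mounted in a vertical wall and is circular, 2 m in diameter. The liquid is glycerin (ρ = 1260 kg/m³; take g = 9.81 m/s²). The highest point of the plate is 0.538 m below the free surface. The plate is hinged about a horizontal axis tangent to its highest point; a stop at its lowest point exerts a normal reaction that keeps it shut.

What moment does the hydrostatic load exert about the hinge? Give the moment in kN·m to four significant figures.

M ≈ 69.43 kN·m

γ = ρg = 1260 × 9.81 / 1000 = 12.3606 kN/m³.
The centroid is at the centre, 1 m below the top of the plate, so the centroid depth is h_c = 0.538 + 1 = 1.538 m.
A = π(1)² = 3.14159 m².
Resultant F = γ·h_c·A = 12.3606 × 1.538 × 3.14159 = 59.7235 kN.
I_c = πr⁴/4 = π × 1⁴/4 = 0.785398 m⁴.
Centre of pressure: y_p = y_c + I_c/(y_c·A) = 1.538 + 0.785398/(1.538 × 3.14159) = 1.538 + 0.162549 = 1.70055 m along the plane.
The resultant acts 1 + 0.162549 = 1.16255 m (along the plate) below the hinge at the top edge, so the moment about the hinge is M = F × 1.16255 = 59.7235 × 1.16255 = 69.4316 kN·m.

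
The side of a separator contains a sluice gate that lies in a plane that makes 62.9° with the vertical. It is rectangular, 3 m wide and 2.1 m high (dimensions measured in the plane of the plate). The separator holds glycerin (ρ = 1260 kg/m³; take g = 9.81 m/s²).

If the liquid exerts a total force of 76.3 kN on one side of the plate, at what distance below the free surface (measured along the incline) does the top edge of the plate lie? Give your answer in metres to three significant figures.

γ = ρg = 1260 × 9.81 / 1000 = 12.3606 kN/m³.
A = 3 × 2.1 = 6.3 m².
From F = γ·h_c·A, the centroid depth is h_c = 76.3/(12.3606 × 6.3) = 0.979816 m.
The plate makes 62.9° with the vertical, i.e. θ = 90° − 62.9° = 27.1° to the horizontal. Measuring y along the incline from the free-surface line, vertical depth h = y·sinθ with sinθ = 0.455545.
Along the incline, y_c = h_c/sinθ = 0.979816/0.455545 = 2.15087 m.
The centroid lies 2.1/2 = 1.05 m below the top edge, so the top edge sits at y_top = 2.15087 − 1.05 = 1.10087 m along the incline.

y_top ≈ 1.10 m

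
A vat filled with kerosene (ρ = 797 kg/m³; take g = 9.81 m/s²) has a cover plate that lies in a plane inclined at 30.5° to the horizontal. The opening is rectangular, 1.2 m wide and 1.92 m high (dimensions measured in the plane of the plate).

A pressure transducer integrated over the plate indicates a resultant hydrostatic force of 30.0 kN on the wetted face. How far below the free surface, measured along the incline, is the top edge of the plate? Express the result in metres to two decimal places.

γ = ρg = 797 × 9.81 / 1000 = 7.81857 kN/m³.
A = 1.2 × 1.92 = 2.304 m².
From F = γ·h_c·A, the centroid depth is h_c = 30.0/(7.81857 × 2.304) = 1.66537 m.
Let θ = 30.5° be the plate's angle to the horizontal; measure y along the incline from where the plane meets the free surface. Vertical depth h = y·sinθ with sinθ = 0.507538.
Along the incline, y_c = h_c/sinθ = 1.66537/0.507538 = 3.28127 m.
The centroid lies 1.92/2 = 0.96 m below the top edge, so the top edge sits at y_top = 3.28127 − 0.96 = 2.32127 m along the incline.

y_top ≈ 2.32 m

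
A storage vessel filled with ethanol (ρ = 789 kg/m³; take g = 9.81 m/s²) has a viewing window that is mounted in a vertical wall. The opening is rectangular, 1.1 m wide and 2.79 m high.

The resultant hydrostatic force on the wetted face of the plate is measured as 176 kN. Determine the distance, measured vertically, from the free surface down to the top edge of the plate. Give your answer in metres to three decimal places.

γ = ρg = 789 × 9.81 / 1000 = 7.74009 kN/m³.
A = 1.1 × 2.79 = 3.069 m².
From F = γ·h_c·A, the centroid depth is h_c = 176/(7.74009 × 3.069) = 7.40917 m.
The centroid lies 2.79/2 = 1.395 m below the top edge, so the top edge sits at h_top = 7.40917 − 1.395 = 6.01417 m below the surface.

d_top ≈ 6.014 m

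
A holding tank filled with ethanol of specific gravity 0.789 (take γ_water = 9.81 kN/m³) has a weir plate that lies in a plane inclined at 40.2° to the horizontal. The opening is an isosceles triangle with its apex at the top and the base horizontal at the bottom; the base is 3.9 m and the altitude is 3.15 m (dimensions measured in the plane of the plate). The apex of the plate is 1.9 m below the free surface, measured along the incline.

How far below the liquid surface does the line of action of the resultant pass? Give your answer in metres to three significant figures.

γ = 0.789 × 9.81 = 7.74009 kN/m³.
Let θ = 40.2° be the plate's angle to the horizontal; measure y along the incline from where the plane meets the free surface. Vertical depth h = y·sinθ with sinθ = 0.645458.
With the apex up, the centroid sits 2h/3 = 2 × 3.15/3 = 2.1 m below the apex, so y_c = 1.9 + 2.1 = 4 m and h_c = 4 × 0.645458 = 2.58183 m.
A = ½ × 3.9 × 3.15 = 6.1425 m².
Resultant F = γ·h_c·A = 7.74009 × 2.58183 × 6.1425 = 122.749 kN.
I_c = b·h³/36 = 3.9 × 3.15³/36 = 3.38605 m⁴.
Centre of pressure: y_p = y_c + I_c/(y_c·A) = 4 + 3.38605/(4 × 6.1425) = 4 + 0.137812 = 4.13781 m along the plane.
Vertically, h_p = y_p·sinθ = 4.13781 × 0.645458 = 2.67078 m.

h_p = 2.67 m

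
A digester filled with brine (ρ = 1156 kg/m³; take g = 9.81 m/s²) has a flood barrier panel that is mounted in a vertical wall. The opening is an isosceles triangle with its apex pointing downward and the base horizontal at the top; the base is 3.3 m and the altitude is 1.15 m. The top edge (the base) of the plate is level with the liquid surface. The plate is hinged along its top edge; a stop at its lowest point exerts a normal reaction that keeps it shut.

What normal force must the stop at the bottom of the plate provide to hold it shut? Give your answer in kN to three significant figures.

P ≈ 4.12 kN

γ = ρg = 1156 × 9.81 / 1000 = 11.34036 kN/m³.
With the apex down, the centroid sits h/3 = 1.15/3 = 0.383333 m below the base (the top edge), so the centroid depth is h_c = 0.383333 m.
A = ½ × 3.3 × 1.15 = 1.8975 m².
Resultant F = γ·h_c·A = 11.34036 × 0.383333 × 1.8975 = 8.24869 kN.
I_c = b·h³/36 = 3.3 × 1.15³/36 = 0.139414 m⁴.
Centre of pressure: y_p = y_c + I_c/(y_c·A) = 0.383333 + 0.139414/(0.383333 × 1.8975) = 0.383333 + 0.191667 = 0.575 m along the plane.
The resultant acts 0.383333 + 0.191667 = 0.575 m (along the plate) below the hinge at the top edge, so the moment about the hinge is M = F × 0.575 = 8.24869 × 0.575 = 4.743 kN·m.
A normal force at the bottom, 1.15 m from the hinge, must supply this moment: P = 4.743/1.15 = 4.12435 kN.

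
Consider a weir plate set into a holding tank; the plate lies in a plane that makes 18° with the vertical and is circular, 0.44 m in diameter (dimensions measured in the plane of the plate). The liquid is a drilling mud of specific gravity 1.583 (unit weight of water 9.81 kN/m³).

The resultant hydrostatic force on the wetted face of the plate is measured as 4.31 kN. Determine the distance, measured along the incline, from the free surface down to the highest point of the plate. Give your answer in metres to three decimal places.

γ = 1.583 × 9.81 = 15.52923 kN/m³.
A = π(0.22)² = 0.152053 m².
From F = γ·h_c·A, the centroid depth is h_c = 4.31/(15.52923 × 0.152053) = 1.82529 m.
The plate makes 18° with the vertical, i.e. θ = 90° − 18° = 72° to the horizontal. Measuring y along the incline from the free-surface line, vertical depth h = y·sinθ with sinθ = 0.951057.
Along the incline, y_c = h_c/sinθ = 1.82529/0.951057 = 1.91922 m.
The centroid is at the centre, 0.22 m below the top of the plate, so the highest point sits at y_top = 1.91922 − 0.22 = 1.69922 m along the incline.

y_top ≈ 1.699 m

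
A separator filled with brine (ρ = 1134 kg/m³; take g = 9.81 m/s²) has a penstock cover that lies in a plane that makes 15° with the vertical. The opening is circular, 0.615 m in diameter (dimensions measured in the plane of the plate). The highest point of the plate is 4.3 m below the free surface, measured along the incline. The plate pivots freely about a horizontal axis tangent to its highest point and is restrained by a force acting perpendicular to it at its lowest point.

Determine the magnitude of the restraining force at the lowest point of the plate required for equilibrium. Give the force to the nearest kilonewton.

γ = ρg = 1134 × 9.81 / 1000 = 11.12454 kN/m³.
The plate makes 15° with the vertical, i.e. θ = 90° − 15° = 75° to the horizontal. Measuring y along the incline from the free-surface line, vertical depth h = y·sinθ with sinθ = 0.965926.
The centroid is at the centre, 0.3075 m below the top of the plate, so y_c = 4.3 + 0.3075 = 4.6075 m and h_c = 4.6075 × 0.965926 = 4.4505 m.
A = π(0.3075)² = 0.297057 m².
Resultant F = γ·h_c·A = 11.12454 × 4.4505 × 0.297057 = 14.7072 kN.
I_c = πr⁴/4 = π × 0.3075⁴/4 = 0.00702215 m⁴.
Centre of pressure: y_p = y_c + I_c/(y_c·A) = 4.6075 + 0.00702215/(4.6075 × 0.297057) = 4.6075 + 0.00513056 = 4.61263 m along the plane.
The resultant acts 0.3075 + 0.00513056 = 0.312631 m (along the plate) below the hinge at the top edge, so the moment about the hinge is M = F × 0.312631 = 14.7072 × 0.312631 = 4.59793 kN·m.
A normal force at the bottom, 0.615 m from the hinge, must supply this moment: P = 4.59793/0.615 = 7.47631 kN.

P ≈ 7 kN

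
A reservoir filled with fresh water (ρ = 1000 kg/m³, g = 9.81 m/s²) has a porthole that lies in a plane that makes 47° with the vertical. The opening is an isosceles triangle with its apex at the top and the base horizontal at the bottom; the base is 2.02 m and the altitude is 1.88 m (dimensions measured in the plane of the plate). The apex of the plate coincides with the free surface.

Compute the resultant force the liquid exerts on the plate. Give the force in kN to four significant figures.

F ≈ 15.92 kN

γ = ρg = 1000 × 9.81 = 9810 N/m³ = 9.81 kN/m³.
The plate makes 47° with the vertical, i.e. θ = 90° − 47° = 43° to the horizontal. Measuring y along the incline from the free-surface line, vertical depth h = y·sinθ with sinθ = 0.681998.
With the apex up, the centroid sits 2h/3 = 2 × 1.88/3 = 1.25333 m below the apex, so y_c = 1.25333 m and h_c = 1.25333 × 0.681998 = 0.854769 m.
A = ½ × 2.02 × 1.88 = 1.8988 m².
Resultant F = γ·h_c·A = 9.81 × 0.854769 × 1.8988 = 15.922 kN.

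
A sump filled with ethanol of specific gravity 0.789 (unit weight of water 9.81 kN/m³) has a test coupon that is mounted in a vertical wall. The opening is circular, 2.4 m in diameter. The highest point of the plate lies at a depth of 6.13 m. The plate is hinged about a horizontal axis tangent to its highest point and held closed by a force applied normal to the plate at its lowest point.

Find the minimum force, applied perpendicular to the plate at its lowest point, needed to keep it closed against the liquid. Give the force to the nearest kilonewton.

γ = 0.789 × 9.81 = 7.74009 kN/m³.
The centroid is at the centre, 1.2 m below the top of the plate, so the centroid depth is h_c = 6.13 + 1.2 = 7.33 m.
A = π(1.2)² = 4.52389 m².
Resultant F = γ·h_c·A = 7.74009 × 7.33 × 4.52389 = 256.662 kN.
I_c = πr⁴/4 = π × 1.2⁴/4 = 1.6286 m⁴.
Centre of pressure: y_p = y_c + I_c/(y_c·A) = 7.33 + 1.6286/(7.33 × 4.52389) = 7.33 + 0.0491132 = 7.37911 m along the plane.
The resultant acts 1.2 + 0.0491132 = 1.24911 m (along the plate) below the hinge at the top edge, so the moment about the hinge is M = F × 1.24911 = 256.662 × 1.24911 = 320.599 kN·m.
A normal force at the bottom, 2.4 m from the hinge, must supply this moment: P = 320.599/2.4 = 133.583 kN.

P ≈ 134 kN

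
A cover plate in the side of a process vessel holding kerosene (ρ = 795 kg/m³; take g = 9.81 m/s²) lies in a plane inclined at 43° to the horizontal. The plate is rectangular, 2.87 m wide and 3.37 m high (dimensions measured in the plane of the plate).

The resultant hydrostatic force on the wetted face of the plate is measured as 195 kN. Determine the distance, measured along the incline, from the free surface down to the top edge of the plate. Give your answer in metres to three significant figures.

y_top ≈ 2.11 m

γ = ρg = 795 × 9.81 / 1000 = 7.79895 kN/m³.
A = 2.87 × 3.37 = 9.6719 m².
From F = γ·h_c·A, the centroid depth is h_c = 195/(7.79895 × 9.6719) = 2.58516 m.
Let θ = 43° be the plate's angle to the horizontal; measure y along the incline from where the plane meets the free surface. Vertical depth h = y·sinθ with sinθ = 0.681998.
Along the incline, y_c = h_c/sinθ = 2.58516/0.681998 = 3.79057 m.
The centroid lies 3.37/2 = 1.685 m below the top edge, so the top edge sits at y_top = 3.79057 − 1.685 = 2.10557 m along the incline.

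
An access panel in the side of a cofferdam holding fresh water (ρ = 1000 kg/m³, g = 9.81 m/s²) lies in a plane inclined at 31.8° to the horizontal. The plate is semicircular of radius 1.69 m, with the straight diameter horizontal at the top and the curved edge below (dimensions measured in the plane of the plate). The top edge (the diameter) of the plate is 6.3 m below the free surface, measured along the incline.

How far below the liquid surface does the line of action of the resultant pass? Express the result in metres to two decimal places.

γ = ρg = 1000 × 9.81 = 9810 N/m³ = 9.81 kN/m³.
Let θ = 31.8° be the plate's angle to the horizontal; measure y along the incline from where the plane meets the free surface. Vertical depth h = y·sinθ with sinθ = 0.526956.
The centroid of a semicircle lies 4r/(3π) = 0.717258 m from the diameter, here below the top edge, so y_c = 6.3 + 0.717258 = 7.01726 m and h_c = 7.01726 × 0.526956 = 3.69779 m.
A = πr²/2 = π × 1.69²/2 = 4.48635 m².
Resultant F = γ·h_c·A = 9.81 × 3.69779 × 4.48635 = 162.744 kN.
I_c = (π/8 − 8/(9π))·r⁴ = 0.109757 × 1.69⁴ = 0.895322 m⁴.
Centre of pressure: y_p = y_c + I_c/(y_c·A) = 7.01726 + 0.895322/(7.01726 × 4.48635) = 7.01726 + 0.0284393 = 7.0457 m along the plane.
Vertically, h_p = y_p·sinθ = 7.0457 × 0.526956 = 3.71277 m.

h_p = 3.71 m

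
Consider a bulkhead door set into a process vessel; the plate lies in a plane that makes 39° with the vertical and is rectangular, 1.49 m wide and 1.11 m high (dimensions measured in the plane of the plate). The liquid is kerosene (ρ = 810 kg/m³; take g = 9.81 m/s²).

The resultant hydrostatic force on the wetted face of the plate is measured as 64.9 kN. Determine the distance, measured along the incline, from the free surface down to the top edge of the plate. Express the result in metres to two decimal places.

γ = ρg = 810 × 9.81 / 1000 = 7.9461 kN/m³.
A = 1.49 × 1.11 = 1.6539 m².
From F = γ·h_c·A, the centroid depth is h_c = 64.9/(7.9461 × 1.6539) = 4.93834 m.
The plate makes 39° with the vertical, i.e. θ = 90° − 39° = 51° to the horizontal. Measuring y along the incline from the free-surface line, vertical depth h = y·sinθ with sinθ = 0.777146.
Along the incline, y_c = h_c/sinθ = 4.93834/0.777146 = 6.35446 m.
The centroid lies 1.11/2 = 0.555 m below the top edge, so the top edge sits at y_top = 6.35446 − 0.555 = 5.79946 m along the incline.

y_top ≈ 5.80 m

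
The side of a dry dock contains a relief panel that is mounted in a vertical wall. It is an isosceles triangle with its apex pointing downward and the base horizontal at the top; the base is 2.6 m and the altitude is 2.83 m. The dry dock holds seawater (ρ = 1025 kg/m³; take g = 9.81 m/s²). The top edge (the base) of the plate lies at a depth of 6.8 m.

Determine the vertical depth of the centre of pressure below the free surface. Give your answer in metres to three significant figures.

γ = ρg = 1025 × 9.81 / 1000 = 10.05525 kN/m³.
With the apex down, the centroid sits h/3 = 2.83/3 = 0.943333 m below the base (the top edge), so the centroid depth is h_c = 6.8 + 0.943333 = 7.74333 m.
A = ½ × 2.6 × 2.83 = 3.679 m².
Resultant F = γ·h_c·A = 10.05525 × 7.74333 × 3.679 = 286.451 kN.
I_c = b·h³/36 = 2.6 × 2.83³/36 = 1.63693 m⁴.
Centre of pressure: y_p = y_c + I_c/(y_c·A) = 7.74333 + 1.63693/(7.74333 × 3.679) = 7.74333 + 0.0574609 = 7.80079 m along the plane.

h_p = 7.80 m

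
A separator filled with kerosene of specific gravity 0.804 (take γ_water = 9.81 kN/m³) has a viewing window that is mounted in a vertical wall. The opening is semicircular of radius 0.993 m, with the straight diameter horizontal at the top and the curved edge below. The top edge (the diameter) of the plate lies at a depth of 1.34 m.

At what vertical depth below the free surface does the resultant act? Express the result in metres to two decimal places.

γ = 0.804 × 9.81 = 7.88724 kN/m³.
The centroid of a semicircle lies 4r/(3π) = 0.421442 m from the diameter, here below the top edge, so the centroid depth is h_c = 1.34 + 0.421442 = 1.76144 m.
A = πr²/2 = π × 0.993²/2 = 1.54888 m².
Resultant F = γ·h_c·A = 7.88724 × 1.76144 × 1.54888 = 21.5184 kN.
I_c = (π/8 − 8/(9π))·r⁴ = 0.109757 × 0.993⁴ = 0.106716 m⁴.
Centre of pressure: y_p = y_c + I_c/(y_c·A) = 1.76144 + 0.106716/(1.76144 × 1.54888) = 1.76144 + 0.0391151 = 1.80056 m along the plane.

h_p = 1.80 m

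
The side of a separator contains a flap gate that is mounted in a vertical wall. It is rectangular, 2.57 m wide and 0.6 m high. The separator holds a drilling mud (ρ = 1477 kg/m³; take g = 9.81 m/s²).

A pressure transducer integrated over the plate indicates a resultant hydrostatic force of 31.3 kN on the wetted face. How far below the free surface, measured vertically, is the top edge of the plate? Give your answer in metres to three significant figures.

d_top ≈ 1.10 m

γ = ρg = 1477 × 9.81 / 1000 = 14.48937 kN/m³.
A = 2.57 × 0.6 = 1.542 m².
From F = γ·h_c·A, the centroid depth is h_c = 31.3/(14.48937 × 1.542) = 1.40091 m.
The centroid lies 0.6/2 = 0.3 m below the top edge, so the top edge sits at h_top = 1.40091 − 0.3 = 1.10091 m below the surface.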